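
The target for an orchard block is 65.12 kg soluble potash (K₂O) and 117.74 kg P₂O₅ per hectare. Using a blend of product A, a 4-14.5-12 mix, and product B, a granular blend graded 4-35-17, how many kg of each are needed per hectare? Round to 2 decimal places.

160.01 kg product A, 270.11 kg product B

Let a = kg of product A, b = kg of product B (per hectare).
K₂O: 0.12·a + 0.17·b = 65.12
P₂O₅: 0.145·a + 0.35·b = 117.74
From row1: a = (65.12 − 0.17·b) / 0.12.
Into row2: 0.145·(65.12 − 0.17·b)/0.12 + 0.35·b = 117.74 → b = 270.1095, a = 160.012.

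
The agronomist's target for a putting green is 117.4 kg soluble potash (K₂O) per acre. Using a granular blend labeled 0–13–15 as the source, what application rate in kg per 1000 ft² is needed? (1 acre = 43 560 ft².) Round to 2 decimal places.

Product per acre = 117.4 / 15% = 782.667 kg.
Convert to per 1000 ft²: 782.667 × 0.0229568 = 17.9676 kg.

17.97 kg of product per thousand sq ft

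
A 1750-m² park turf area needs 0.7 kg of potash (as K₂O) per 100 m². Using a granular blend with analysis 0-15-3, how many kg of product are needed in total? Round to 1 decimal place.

408.3 kg

Product per 100 m² = 0.7 / 3% = 23.3333 kg.
Total product = 23.3333 × 1750 / 100 = 408.333 kg.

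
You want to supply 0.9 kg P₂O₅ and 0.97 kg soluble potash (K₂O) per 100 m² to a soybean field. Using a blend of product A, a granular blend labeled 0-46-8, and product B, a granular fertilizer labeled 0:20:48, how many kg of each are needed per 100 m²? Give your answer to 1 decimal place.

1.2 kg product A, 1.8 kg product B

With a, b = kg per 100 m² of product A and product B:
P₂O₅: 0.46·a + 0.2·b = 0.9
K₂O: 0.08·a + 0.48·b = 0.97
Eliminate b: (row1) − 0.2/0.48·(row2) → 0.426667·a = 0.495833, so a = 1.16211.
Then b = (0.97 − 0.08·1.16211) / 0.48 = 1.82715.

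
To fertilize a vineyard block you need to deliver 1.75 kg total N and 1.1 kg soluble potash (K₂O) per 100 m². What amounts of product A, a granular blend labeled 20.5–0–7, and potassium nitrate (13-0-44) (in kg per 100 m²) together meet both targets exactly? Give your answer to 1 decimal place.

With a, b = kg per 100 m² of product A and potassium nitrate:
N: 0.205·a + 0.13·b = 1.75
K₂O: 0.07·a + 0.44·b = 1.1
Eliminate b: (row1) − 0.13/0.44·(row2) → 0.184318·a = 1.425, so a = 7.7312.
Then b = (1.1 − 0.07·7.7312) / 0.44 = 1.27004.

7.7 kg product A, 1.3 kg potassium nitrate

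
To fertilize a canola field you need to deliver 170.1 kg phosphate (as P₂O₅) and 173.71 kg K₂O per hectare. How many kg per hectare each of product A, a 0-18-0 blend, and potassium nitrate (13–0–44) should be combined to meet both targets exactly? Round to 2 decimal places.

Per-hectare balance (a = product A, b = potassium nitrate):
P₂O₅: 0.18·a + 0·b = 170.1
K₂O: 0·a + 0.44·b = 173.71
Solving simultaneously: a = 945, b = 394.795.

945.00 kg product A, 394.80 kg potassium nitrate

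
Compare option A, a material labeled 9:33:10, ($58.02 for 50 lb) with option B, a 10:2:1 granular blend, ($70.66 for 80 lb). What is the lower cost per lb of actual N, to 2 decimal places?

option A: N per bag = 50 × 9% = 4.5 lb; cost = 58.02 / 4.5 = $12.8933/lb N.
option B: N per bag = 80 × 10% = 8 lb; cost = 70.66 / 8 = $8.8325/lb N.
option B is cheaper.

$8.83 per lb N (option B)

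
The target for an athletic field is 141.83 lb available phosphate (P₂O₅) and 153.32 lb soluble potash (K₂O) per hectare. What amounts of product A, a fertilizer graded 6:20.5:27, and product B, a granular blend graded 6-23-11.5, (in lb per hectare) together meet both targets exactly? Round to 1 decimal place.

492.0 lb product A, 178.2 lb product B

Let a = lb of product A, b = lb of product B (per hectare).
P₂O₅: 0.205·a + 0.23·b = 141.83
K₂O: 0.27·a + 0.115·b = 153.32
Eliminate a: (row1) − 0.205/0.27·(row2) → 0.142685·b = 25.4204, so b = 178.157.
Back-substitute: a = (141.83 − 0.23·178.157) / 0.205 = 491.97.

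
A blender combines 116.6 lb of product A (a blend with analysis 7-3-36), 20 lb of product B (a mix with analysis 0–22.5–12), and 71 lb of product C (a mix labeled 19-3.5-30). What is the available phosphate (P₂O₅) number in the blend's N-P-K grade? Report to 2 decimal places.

Total mass = 116.6 + 20 + 71 = 207.6 lb.
P₂O₅ mass = 3%×116.6 + 22.5%×20 + 3.5%×71 = 10.483 lb.
% P₂O₅ = 10.483 / 207.6 = 5.04961%.

5.05% P₂O₅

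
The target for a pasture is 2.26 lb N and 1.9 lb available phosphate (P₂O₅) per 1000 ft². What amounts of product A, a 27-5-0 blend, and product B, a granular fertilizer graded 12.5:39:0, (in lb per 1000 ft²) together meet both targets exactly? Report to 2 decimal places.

6.50 lb product A, 4.04 lb product B

With a, b = lb per 1000 ft² of product A and product B:
N: 0.27·a + 0.125·b = 2.26
P₂O₅: 0.05·a + 0.39·b = 1.9
From row1: a = (2.26 − 0.125·b) / 0.27.
Into row2: 0.05·(2.26 − 0.125·b)/0.27 + 0.39·b = 1.9 → b = 4.03836, a = 6.50076.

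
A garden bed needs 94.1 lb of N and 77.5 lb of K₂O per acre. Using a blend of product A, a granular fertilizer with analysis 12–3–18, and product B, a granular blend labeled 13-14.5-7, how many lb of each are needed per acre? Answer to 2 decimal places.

Let a = lb of product A, b = lb of product B (per acre).
N: 0.12·a + 0.13·b = 94.1
K₂O: 0.18·a + 0.07·b = 77.5
From row1: a = (94.1 − 0.13·b) / 0.12.
Into row2: 0.18·(94.1 − 0.13·b)/0.12 + 0.07·b = 77.5 → b = 509.2, a = 232.533.

232.53 lb product A, 509.20 lb product B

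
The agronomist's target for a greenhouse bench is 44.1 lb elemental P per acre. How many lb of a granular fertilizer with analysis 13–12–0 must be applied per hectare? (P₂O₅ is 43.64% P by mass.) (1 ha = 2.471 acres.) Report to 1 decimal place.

2080.9 lb of product per hectare

As P₂O₅: 44.1 / 0.4364 = 101.054 lb per acre.
Product per acre = 101.054 / 12% = 842.117 lb.
Convert to per hectare: 842.117 × 2.471 = 2080.87 lb.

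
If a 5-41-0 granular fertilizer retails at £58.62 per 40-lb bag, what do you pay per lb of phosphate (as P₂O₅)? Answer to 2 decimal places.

P₂O₅ in bag = 40 × 41% = 16.4 lb.
Cost per lb P₂O₅ = £58.62 / 16.4 = £3.5744.

£3.57 per lb P₂O₅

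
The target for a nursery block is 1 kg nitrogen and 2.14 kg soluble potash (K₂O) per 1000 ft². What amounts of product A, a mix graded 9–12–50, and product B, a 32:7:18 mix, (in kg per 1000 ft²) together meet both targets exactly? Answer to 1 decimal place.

3.5 kg product A, 2.1 kg product B

Per-1000 ft² balance (a = product A, b = product B):
N: 0.09·a + 0.32·b = 1
K₂O: 0.5·a + 0.18·b = 2.14
Eliminate a: (row1) − 0.09/0.5·(row2) → 0.2876·b = 0.6148, so b = 2.13769.
Back-substitute: a = (1 − 0.32·2.13769) / 0.09 = 3.51043.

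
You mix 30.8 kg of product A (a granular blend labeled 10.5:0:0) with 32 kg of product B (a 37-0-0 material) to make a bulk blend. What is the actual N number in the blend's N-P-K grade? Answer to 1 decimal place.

24.0% N

Total mass = 30.8 + 32 = 62.8 kg.
N mass = 10.5%×30.8 + 37%×32 = 15.074 kg.
% N = 15.074 / 62.8 = 24.0032%.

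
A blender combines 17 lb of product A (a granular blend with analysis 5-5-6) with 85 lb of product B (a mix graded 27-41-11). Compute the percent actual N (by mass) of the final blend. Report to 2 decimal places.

23.33% N

Total mass = 17 + 85 = 102 lb.
N mass = 5%×17 + 27%×85 = 23.8 lb.
% N = 23.8 / 102 = 23.3333%.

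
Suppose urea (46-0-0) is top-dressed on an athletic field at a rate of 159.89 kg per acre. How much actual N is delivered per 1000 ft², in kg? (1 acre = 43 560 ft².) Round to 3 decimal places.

1.688 kg N per thousand sq ft

nitrogen per acre = 159.89 × 46% = 73.5494 kg.
Convert to per 1000 ft²: 73.5494 × 0.0229568 = 1.68846 kg.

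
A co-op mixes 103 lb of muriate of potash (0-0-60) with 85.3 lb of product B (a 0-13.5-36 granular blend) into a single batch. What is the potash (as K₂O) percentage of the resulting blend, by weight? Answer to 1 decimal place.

49.1% K₂O

Total mass = 103 + 85.3 = 188.3 lb.
K₂O mass = 60%×103 + 36%×85.3 = 92.508 lb.
% K₂O = 92.508 / 188.3 = 49.128%.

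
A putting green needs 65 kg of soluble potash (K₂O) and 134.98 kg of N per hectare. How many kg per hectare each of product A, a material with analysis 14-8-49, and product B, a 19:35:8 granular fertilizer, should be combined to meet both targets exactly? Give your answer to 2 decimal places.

18.95 kg product A, 696.46 kg product B

Let a = kg of product A, b = kg of product B (per hectare).
K₂O: 0.49·a + 0.08·b = 65
N: 0.14·a + 0.19·b = 134.98
Eliminate b: (row1) − 0.08/0.19·(row2) → 0.431053·a = 8.16632, so a = 18.9451.
Then b = (134.98 − 0.14·18.9451) / 0.19 = 696.462.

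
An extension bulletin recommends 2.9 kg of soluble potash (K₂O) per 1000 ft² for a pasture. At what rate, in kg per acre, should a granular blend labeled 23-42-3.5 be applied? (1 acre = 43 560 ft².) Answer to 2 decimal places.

Product per 1000 ft² = 2.9 / 3.5% = 82.8571 kg.
Convert to per acre: 82.8571 × 43.56 = 3609.257 kg.

3609.26 kg of product per acre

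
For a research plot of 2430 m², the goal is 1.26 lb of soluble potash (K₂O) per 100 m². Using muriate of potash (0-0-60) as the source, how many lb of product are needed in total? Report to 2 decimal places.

51.03 lb

Product per 100 m² = 1.26 / 60% = 2.1 lb.
Total product = 2.1 × 2430 / 100 = 51.03 lb.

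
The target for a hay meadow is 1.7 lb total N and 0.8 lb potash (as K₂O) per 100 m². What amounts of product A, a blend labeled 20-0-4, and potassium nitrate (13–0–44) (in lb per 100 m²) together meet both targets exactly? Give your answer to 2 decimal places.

7.78 lb product A, 1.11 lb potassium nitrate

Let a = lb of product A, b = lb of potassium nitrate (per 100 m²).
N: 0.2·a + 0.13·b = 1.7
K₂O: 0.04·a + 0.44·b = 0.8
Eliminate b: (row1) − 0.13/0.44·(row2) → 0.188182·a = 1.46364, so a = 7.77778.
Then b = (0.8 − 0.04·7.77778) / 0.44 = 1.11111.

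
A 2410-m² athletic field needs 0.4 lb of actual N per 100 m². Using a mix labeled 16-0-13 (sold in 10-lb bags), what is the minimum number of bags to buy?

Product per 100 m² = 0.4 / 16% = 2.5 lb.
Total product = 2.5 × 2410 / 100 = 60.25 lb.
Bags = ⌈60.25 / 10⌉ = 7.

7 bags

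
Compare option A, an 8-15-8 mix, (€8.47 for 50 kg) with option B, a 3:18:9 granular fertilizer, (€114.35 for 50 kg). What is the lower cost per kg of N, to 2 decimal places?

option A: N per bag = 50 × 8% = 4 kg; cost = 8.47 / 4 = €2.1175/kg N.
option B: N per bag = 50 × 3% = 1.5 kg; cost = 114.35 / 1.5 = €76.2333/kg N.
option A is cheaper.

€2.12 per kg N (option A)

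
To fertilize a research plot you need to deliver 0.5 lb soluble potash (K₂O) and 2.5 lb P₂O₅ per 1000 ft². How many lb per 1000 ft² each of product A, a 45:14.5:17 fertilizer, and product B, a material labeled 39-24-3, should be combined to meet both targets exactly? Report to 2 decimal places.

With a, b = lb per 1000 ft² of product A and product B:
K₂O: 0.17·a + 0.03·b = 0.5
P₂O₅: 0.145·a + 0.24·b = 2.5
Solving simultaneously: a = 1.23457, b = 9.67078.

1.23 lb product A, 9.67 lb product B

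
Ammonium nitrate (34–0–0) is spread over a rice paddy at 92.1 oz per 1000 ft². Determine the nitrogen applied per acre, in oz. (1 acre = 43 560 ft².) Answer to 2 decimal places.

1364.04 oz N per acre

nitrogen per 1000 ft² = 92.1 × 34% = 31.314 oz.
Convert to per acre: 31.314 × 43.56 = 1364.038 oz.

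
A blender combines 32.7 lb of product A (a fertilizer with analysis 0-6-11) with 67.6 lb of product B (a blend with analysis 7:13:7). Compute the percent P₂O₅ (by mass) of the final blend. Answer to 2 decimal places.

10.72% P₂O₅

Total mass = 32.7 + 67.6 = 100.3 lb.
P₂O₅ mass = 6%×32.7 + 13%×67.6 = 10.75 lb.
% P₂O₅ = 10.75 / 100.3 = 10.7178%.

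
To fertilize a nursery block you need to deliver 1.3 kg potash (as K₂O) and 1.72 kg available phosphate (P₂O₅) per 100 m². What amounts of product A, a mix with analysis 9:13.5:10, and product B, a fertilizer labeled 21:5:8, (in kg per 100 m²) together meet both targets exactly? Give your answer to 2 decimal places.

12.52 kg product A, 0.60 kg product B

With a, b = kg per 100 m² of product A and product B:
K₂O: 0.1·a + 0.08·b = 1.3
P₂O₅: 0.135·a + 0.05·b = 1.72
From row1: a = (1.3 − 0.08·b) / 0.1.
Into row2: 0.135·(1.3 − 0.08·b)/0.1 + 0.05·b = 1.72 → b = 0.603448, a = 12.5172.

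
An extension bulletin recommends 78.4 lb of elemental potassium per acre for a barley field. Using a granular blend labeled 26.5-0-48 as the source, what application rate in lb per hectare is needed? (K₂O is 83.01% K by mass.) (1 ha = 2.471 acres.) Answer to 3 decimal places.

486.202 lb of product per hectare

As K₂O: 78.4 / 0.8301 = 94.4465 lb per acre.
Product per acre = 94.4465 / 48% = 196.763 lb.
Convert to per hectare: 196.763 × 2.471 = 486.20247 lb.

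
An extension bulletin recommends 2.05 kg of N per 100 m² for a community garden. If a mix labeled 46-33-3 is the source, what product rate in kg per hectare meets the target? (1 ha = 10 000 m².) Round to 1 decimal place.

Product per 100 m² = 2.05 / 46% = 4.45652 kg.
Convert to per hectare: 4.45652 × 100 = 445.652 kg.

445.7 kg of product per hectare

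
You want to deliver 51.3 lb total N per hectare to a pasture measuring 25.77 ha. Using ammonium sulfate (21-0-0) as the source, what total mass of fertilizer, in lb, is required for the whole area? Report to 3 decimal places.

Product per hectare = 51.3 / 21% = 244.286 lb.
Total product = 244.286 × 25.77 = 6295.2429 lb.

6295.243 lb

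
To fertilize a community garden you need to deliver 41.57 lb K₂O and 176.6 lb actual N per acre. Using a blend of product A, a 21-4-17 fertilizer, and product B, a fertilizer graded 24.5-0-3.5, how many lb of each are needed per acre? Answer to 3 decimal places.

116.724 lb product A, 620.767 lb product B

Let a = lb of product A, b = lb of product B (per acre).
K₂O: 0.17·a + 0.035·b = 41.57
N: 0.21·a + 0.245·b = 176.6
Eliminate b: (row1) − 0.035/0.245·(row2) → 0.14·a = 16.3414, so a = 116.72449.
Then b = (176.6 − 0.21·116.72449) / 0.245 = 620.7668.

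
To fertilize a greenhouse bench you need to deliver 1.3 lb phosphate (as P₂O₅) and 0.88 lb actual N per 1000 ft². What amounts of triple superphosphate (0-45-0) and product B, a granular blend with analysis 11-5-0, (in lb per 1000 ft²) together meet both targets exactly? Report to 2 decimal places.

Per-1000 ft² balance (a = triple superphosphate, b = product B):
P₂O₅: 0.45·a + 0.05·b = 1.3
N: 0·a + 0.11·b = 0.88
Solving simultaneously: a = 2, b = 8.

2.00 lb triple superphosphate, 8.00 lb product B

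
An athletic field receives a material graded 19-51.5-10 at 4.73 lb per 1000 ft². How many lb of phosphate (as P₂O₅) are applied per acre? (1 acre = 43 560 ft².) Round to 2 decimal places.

P₂O₅ per 1000 ft² = 4.73 × 51.5% = 2.43595 lb.
Convert to per acre: 2.43595 × 43.56 = 106.10998 lb.

106.11 lb P₂O₅ per acre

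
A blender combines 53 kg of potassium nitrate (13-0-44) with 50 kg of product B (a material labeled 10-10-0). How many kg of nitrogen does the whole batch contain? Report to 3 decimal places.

11.890 kg N

N mass = 13%×53 + 10%×50 = 11.89 kg.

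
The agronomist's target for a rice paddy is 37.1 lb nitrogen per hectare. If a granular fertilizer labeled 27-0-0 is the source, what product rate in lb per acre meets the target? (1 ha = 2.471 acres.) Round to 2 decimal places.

Product per hectare = 37.1 / 27% = 137.407 lb.
Convert to per acre: 137.407 × 0.404694 = 55.608 lb.

55.61 lb of product per acre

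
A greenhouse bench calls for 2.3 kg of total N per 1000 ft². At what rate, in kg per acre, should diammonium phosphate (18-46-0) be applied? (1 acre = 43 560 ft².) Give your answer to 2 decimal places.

Product per 1000 ft² = 2.3 / 18% = 12.7778 kg.
Convert to per acre: 12.7778 × 43.56 = 556.6 kg.

556.60 kg of product per acre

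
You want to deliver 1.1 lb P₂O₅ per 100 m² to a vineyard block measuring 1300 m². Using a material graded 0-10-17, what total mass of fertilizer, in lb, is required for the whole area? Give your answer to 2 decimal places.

143.00 lb

Product per 100 m² = 1.1 / 10% = 11 lb.
Total product = 11 × 1300 / 100 = 143 lb.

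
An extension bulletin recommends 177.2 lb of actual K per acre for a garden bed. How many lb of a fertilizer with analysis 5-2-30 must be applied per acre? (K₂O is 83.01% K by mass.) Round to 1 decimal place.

As K₂O: 177.2 / 0.8301 = 213.468 lb per acre.
Product per acre = 213.468 / 30% = 711.561 lb.

711.6 lb of product per acre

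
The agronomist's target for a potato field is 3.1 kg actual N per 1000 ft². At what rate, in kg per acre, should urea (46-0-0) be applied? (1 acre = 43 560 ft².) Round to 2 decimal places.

293.56 kg of product per acre

Product per 1000 ft² = 3.1 / 46% = 6.73913 kg.
Convert to per acre: 6.73913 × 43.56 = 293.557 kg.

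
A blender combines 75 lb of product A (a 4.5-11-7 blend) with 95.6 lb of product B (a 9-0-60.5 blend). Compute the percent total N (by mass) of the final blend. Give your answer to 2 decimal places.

Total mass = 75 + 95.6 = 170.6 lb.
N mass = 4.5%×75 + 9%×95.6 = 11.979 lb.
% N = 11.979 / 170.6 = 7.02169%.

7.02% N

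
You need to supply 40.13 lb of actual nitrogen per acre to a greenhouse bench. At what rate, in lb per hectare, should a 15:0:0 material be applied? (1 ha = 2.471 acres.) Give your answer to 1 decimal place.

661.1 lb of product per hectare

Product per acre = 40.13 / 15% = 267.533 lb.
Convert to per hectare: 267.533 × 2.471 = 661.075 lb.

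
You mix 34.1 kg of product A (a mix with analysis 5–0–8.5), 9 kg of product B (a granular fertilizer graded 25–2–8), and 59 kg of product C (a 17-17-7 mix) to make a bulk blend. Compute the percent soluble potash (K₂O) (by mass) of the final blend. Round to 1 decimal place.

7.6% K₂O

Total mass = 34.1 + 9 + 59 = 102.1 kg.
K₂O mass = 8.5%×34.1 + 8%×9 + 7%×59 = 7.7485 kg.
% K₂O = 7.7485 / 102.1 = 7.58913%.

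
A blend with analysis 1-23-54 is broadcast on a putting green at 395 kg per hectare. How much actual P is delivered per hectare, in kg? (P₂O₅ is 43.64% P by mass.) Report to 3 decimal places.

39.647 kg P per hectare

P₂O₅ per hectare = 395 × 23% = 90.85 kg.
Elemental P = 90.85 × 0.4364 = 39.6469 kg per hectare.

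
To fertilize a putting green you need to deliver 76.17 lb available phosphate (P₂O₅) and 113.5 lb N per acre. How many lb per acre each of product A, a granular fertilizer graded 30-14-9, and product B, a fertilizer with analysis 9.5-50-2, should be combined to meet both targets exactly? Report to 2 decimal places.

With a, b = lb per acre of product A and product B:
P₂O₅: 0.14·a + 0.5·b = 76.17
N: 0.3·a + 0.095·b = 113.5
Eliminate b: (row1) − 0.5/0.095·(row2) → -1.43895·a = -521.198, so a = 362.208.
Then b = (113.5 − 0.3·362.208) / 0.095 = 50.9217.

362.21 lb product A, 50.92 lb product B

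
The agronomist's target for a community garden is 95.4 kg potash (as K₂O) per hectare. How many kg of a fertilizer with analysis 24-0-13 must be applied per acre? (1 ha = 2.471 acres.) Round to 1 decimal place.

297.0 kg of product per acre

Product per hectare = 95.4 / 13% = 733.846 kg.
Convert to per acre: 733.846 × 0.404694 = 296.983 kg.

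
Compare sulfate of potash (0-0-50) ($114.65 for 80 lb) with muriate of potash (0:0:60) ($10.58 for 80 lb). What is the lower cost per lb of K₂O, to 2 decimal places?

$0.22 per lb K₂O (muriate of potash)

sulfate of potash: K₂O per bag = 80 × 50% = 40 lb; cost = 114.65 / 40 = $2.8662/lb K₂O.
muriate of potash: K₂O per bag = 80 × 60% = 48 lb; cost = 10.58 / 48 = $0.2204/lb K₂O.
muriate of potash is cheaper.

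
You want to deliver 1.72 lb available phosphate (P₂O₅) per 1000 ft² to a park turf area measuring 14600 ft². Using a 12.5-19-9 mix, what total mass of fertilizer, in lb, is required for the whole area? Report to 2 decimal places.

132.17 lb

Product per 1000 ft² = 1.72 / 19% = 9.05263 lb.
Total product = 9.05263 × 14600 / 1000 = 132.168 lb.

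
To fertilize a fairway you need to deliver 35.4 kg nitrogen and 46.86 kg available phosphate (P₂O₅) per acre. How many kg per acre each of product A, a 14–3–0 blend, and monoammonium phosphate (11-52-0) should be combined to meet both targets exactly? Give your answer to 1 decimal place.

Per-acre balance (a = product A, b = monoammonium phosphate):
N: 0.14·a + 0.11·b = 35.4
P₂O₅: 0.03·a + 0.52·b = 46.86
Eliminate b: (row1) − 0.11/0.52·(row2) → 0.133654·a = 25.4873, so a = 190.696.
Then b = (46.86 − 0.03·190.696) / 0.52 = 79.1137.

190.7 kg product A, 79.1 kg monoammonium phosphate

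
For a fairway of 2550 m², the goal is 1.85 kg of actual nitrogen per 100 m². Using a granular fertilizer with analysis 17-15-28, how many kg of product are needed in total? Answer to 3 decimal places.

Product per 100 m² = 1.85 / 17% = 10.8824 kg.
Total product = 10.8824 × 2550 / 100 = 277.5 kg.

277.500 kg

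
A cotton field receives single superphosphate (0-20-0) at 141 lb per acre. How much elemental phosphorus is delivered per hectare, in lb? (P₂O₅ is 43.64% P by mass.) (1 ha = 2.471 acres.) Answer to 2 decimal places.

30.41 lb P per hectare

P₂O₅ per acre = 141 × 20% = 28.2 lb.
Elemental P = 28.2 × 0.4364 = 12.3065 lb per acre.
Convert to per hectare: 12.3065 × 2.471 = 30.4093 lb.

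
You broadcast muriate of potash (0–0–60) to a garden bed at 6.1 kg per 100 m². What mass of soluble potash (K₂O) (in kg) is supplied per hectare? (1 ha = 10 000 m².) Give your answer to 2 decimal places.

K₂O per 100 m² = 6.1 × 60% = 3.66 kg.
Convert to per hectare: 3.66 × 100 = 366 kg.

366.00 kg K₂O per hectare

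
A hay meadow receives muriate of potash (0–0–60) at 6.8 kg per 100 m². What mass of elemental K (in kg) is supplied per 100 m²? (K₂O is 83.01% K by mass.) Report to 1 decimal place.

3.4 kg K per hundred sq m

K₂O per 100 m² = 6.8 × 60% = 4.08 kg.
Elemental K = 4.08 × 0.8301 = 3.38681 kg per 100 m².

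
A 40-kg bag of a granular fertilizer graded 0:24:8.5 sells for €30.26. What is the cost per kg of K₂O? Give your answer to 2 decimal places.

€8.90 per kg K₂O

K₂O in bag = 40 × 8.5% = 3.4 kg.
Cost per kg K₂O = €30.26 / 3.4 = €8.9000.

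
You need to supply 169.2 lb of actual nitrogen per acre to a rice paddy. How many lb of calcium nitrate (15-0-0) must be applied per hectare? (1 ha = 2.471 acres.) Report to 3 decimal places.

Product per acre = 169.2 / 15% = 1128 lb.
Convert to per hectare: 1128 × 2.471 = 2787.288 lb.

2787.288 lb of product per hectare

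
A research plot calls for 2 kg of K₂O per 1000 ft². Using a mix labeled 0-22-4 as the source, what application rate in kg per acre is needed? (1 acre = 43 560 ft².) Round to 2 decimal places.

Product per 1000 ft² = 2 / 4% = 50 kg.
Convert to per acre: 50 × 43.56 = 2178 kg.

2178.00 kg of product per acre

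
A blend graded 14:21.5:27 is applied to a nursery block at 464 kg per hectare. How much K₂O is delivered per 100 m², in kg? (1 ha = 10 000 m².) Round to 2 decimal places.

K₂O per hectare = 464 × 27% = 125.28 kg.
Convert to per 100 m²: 125.28 × 0.01 = 1.2528 kg.

1.25 kg K₂O per hundred sq m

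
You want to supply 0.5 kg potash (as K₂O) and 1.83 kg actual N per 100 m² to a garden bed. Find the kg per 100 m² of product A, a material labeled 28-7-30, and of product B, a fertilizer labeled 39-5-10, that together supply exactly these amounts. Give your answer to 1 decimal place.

0.1 kg product A, 4.6 kg product B

With a, b = kg per 100 m² of product A and product B:
K₂O: 0.3·a + 0.1·b = 0.5
N: 0.28·a + 0.39·b = 1.83
From row1: a = (0.5 − 0.1·b) / 0.3.
Into row2: 0.28·(0.5 − 0.1·b)/0.3 + 0.39·b = 1.83 → b = 4.59551, a = 0.134831.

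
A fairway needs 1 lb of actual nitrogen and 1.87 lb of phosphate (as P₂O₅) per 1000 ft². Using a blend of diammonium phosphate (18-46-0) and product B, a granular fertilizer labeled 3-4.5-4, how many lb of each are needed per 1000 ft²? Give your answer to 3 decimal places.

1.947 lb diammonium phosphate, 21.649 lb product B

Let a = lb of diammonium phosphate, b = lb of product B (per 1000 ft²).
N: 0.18·a + 0.03·b = 1
P₂O₅: 0.46·a + 0.045·b = 1.87
Eliminate b: (row1) − 0.03/0.045·(row2) → -0.126667·a = -0.246667, so a = 1.94737.
Then b = (1.87 − 0.46·1.94737) / 0.045 = 21.6491.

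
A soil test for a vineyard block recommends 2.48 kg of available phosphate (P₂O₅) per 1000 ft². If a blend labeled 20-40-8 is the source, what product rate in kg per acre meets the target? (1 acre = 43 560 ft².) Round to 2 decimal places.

Product per 1000 ft² = 2.48 / 40% = 6.2 kg.
Convert to per acre: 6.2 × 43.56 = 270.072 kg.

270.07 kg of product per acre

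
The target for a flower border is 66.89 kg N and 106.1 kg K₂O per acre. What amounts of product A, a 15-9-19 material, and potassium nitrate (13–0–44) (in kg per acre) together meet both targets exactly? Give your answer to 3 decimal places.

378.659 kg product A, 77.625 kg potassium nitrate

Per-acre balance (a = product A, b = potassium nitrate):
N: 0.15·a + 0.13·b = 66.89
K₂O: 0.19·a + 0.44·b = 106.1
From row1: a = (66.89 − 0.13·b) / 0.15.
Into row2: 0.19·(66.89 − 0.13·b)/0.15 + 0.44·b = 106.1 → b = 77.6247, a = 378.6586.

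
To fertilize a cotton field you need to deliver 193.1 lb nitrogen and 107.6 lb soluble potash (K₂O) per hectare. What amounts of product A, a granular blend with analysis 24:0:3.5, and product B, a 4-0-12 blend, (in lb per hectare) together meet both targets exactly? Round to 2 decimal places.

688.61 lb product A, 695.82 lb product B

Per-hectare balance (a = product A, b = product B):
N: 0.24·a + 0.04·b = 193.1
K₂O: 0.035·a + 0.12·b = 107.6
Eliminate b: (row1) − 0.04/0.12·(row2) → 0.228333·a = 157.233, so a = 688.613.
Then b = (107.6 − 0.035·688.613) / 0.12 = 695.821.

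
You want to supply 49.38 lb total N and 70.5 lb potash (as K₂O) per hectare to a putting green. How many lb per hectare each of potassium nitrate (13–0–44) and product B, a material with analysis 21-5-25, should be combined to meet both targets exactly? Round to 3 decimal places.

Per-hectare balance (a = potassium nitrate, b = product B):
N: 0.13·a + 0.21·b = 49.38
K₂O: 0.44·a + 0.25·b = 70.5
Eliminate a: (row1) − 0.13/0.44·(row2) → 0.136136·b = 28.5505, so b = 209.7195.
Back-substitute: a = (49.38 − 0.21·209.7195) / 0.13 = 41.0684.

41.068 lb potassium nitrate, 209.720 lb product B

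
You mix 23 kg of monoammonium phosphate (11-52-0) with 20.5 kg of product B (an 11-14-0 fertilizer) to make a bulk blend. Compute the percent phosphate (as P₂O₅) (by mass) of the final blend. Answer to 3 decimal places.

Total mass = 23 + 20.5 = 43.5 kg.
P₂O₅ mass = 52%×23 + 14%×20.5 = 14.83 kg.
% P₂O₅ = 14.83 / 43.5 = 34.09195%.

34.092% P₂O₅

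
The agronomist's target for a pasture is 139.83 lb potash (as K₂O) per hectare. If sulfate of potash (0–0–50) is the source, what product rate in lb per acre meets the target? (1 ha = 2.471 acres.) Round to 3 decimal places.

113.177 lb of product per acre

Product per hectare = 139.83 / 50% = 279.66 lb.
Convert to per acre: 279.66 × 0.404694 = 113.1769 lb.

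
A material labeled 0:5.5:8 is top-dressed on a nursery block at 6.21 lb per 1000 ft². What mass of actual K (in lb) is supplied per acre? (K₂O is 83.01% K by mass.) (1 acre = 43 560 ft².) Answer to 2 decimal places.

17.96 lb K per acre

K₂O per 1000 ft² = 6.21 × 8% = 0.4968 lb.
Elemental K = 0.4968 × 0.8301 = 0.412394 lb per 1000 ft².
Convert to per acre: 0.412394 × 43.56 = 17.9639 lb.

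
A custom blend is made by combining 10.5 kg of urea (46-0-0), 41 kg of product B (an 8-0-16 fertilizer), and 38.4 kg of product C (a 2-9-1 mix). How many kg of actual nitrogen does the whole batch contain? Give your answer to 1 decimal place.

8.9 kg N

N mass = 46%×10.5 + 8%×41 + 2%×38.4 = 8.878 kg.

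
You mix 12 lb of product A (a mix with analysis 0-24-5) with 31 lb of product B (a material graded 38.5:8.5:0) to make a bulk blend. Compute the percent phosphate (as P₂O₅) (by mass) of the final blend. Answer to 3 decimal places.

Total mass = 12 + 31 = 43 lb.
P₂O₅ mass = 24%×12 + 8.5%×31 = 5.515 lb.
% P₂O₅ = 5.515 / 43 = 12.8256%.

12.826% P₂O₅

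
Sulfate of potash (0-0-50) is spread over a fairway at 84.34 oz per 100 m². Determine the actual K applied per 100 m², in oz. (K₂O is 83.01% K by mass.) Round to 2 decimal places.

35.01 oz K per hundred sq m

K₂O per 100 m² = 84.34 × 50% = 42.17 oz.
Elemental K = 42.17 × 0.8301 = 35.0053 oz per 100 m².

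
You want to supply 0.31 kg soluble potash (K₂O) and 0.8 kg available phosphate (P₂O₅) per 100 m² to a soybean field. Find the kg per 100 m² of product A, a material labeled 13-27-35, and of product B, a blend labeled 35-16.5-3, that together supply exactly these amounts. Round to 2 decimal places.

0.55 kg product A, 3.95 kg product B

Let a = kg of product A, b = kg of product B (per 100 m²).
K₂O: 0.35·a + 0.03·b = 0.31
P₂O₅: 0.27·a + 0.165·b = 0.8
Solving simultaneously: a = 0.546828, b = 3.95368.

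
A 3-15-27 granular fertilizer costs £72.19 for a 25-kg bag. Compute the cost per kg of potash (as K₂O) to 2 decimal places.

£10.69 per kg K₂O

K₂O in bag = 25 × 27% = 6.75 kg.
Cost per kg K₂O = £72.19 / 6.75 = £10.6948.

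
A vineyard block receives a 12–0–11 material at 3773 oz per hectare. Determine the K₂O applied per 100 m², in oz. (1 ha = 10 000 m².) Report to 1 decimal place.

K₂O per hectare = 3773 × 11% = 415.03 oz.
Convert to per 100 m²: 415.03 × 0.01 = 4.1503 oz.

4.2 oz K₂O per hundred sq m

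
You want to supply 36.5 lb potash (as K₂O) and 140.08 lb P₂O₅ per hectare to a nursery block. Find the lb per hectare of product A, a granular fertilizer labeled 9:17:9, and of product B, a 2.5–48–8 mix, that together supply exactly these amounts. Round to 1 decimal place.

213.3 lb product A, 216.3 lb product B

With a, b = lb per hectare of product A and product B:
K₂O: 0.09·a + 0.08·b = 36.5
P₂O₅: 0.17·a + 0.48·b = 140.08
Solving simultaneously: a = 213.297, b = 216.291.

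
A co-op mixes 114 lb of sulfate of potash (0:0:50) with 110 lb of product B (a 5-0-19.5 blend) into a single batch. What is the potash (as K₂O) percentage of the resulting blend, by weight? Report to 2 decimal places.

35.02% K₂O

Total mass = 114 + 110 = 224 lb.
K₂O mass = 50%×114 + 19.5%×110 = 78.45 lb.
% K₂O = 78.45 / 224 = 35.0223%.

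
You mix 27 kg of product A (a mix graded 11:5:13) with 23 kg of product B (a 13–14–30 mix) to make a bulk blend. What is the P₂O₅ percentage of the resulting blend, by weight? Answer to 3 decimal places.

9.140% P₂O₅

Total mass = 27 + 23 = 50 kg.
P₂O₅ mass = 5%×27 + 14%×23 = 4.57 kg.
% P₂O₅ = 4.57 / 50 = 9.14%.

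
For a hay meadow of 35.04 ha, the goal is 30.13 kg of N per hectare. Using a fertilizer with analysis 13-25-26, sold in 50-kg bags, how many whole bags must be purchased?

Product per hectare = 30.13 / 13% = 231.769 kg.
Total product = 231.769 × 35.04 = 8121.19 kg.
Bags = ⌈8121.19 / 50⌉ = 163.

163 bags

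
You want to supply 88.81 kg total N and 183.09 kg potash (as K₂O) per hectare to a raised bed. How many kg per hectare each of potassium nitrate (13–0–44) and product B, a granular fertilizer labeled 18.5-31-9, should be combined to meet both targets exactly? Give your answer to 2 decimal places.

371.29 kg potassium nitrate, 219.15 kg product B

Let a = kg of potassium nitrate, b = kg of product B (per hectare).
N: 0.13·a + 0.185·b = 88.81
K₂O: 0.44·a + 0.09·b = 183.09
From row1: a = (88.81 − 0.185·b) / 0.13.
Into row2: 0.44·(88.81 − 0.185·b)/0.13 + 0.09·b = 183.09 → b = 219.149, a = 371.288.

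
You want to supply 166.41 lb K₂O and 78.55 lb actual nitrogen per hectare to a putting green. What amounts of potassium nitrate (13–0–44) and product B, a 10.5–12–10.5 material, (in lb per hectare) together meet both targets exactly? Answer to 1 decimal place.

283.4 lb potassium nitrate, 397.2 lb product B

Per-hectare balance (a = potassium nitrate, b = product B):
K₂O: 0.44·a + 0.105·b = 166.41
N: 0.13·a + 0.105·b = 78.55
Solving simultaneously: a = 283.419, b = 397.195.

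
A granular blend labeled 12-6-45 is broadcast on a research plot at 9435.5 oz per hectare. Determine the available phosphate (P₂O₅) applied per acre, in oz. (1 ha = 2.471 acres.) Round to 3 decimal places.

P₂O₅ per hectare = 9435.5 × 6% = 566.13 oz.
Convert to per acre: 566.13 × 0.404694 = 229.1097 oz.

229.110 oz P₂O₅ per acre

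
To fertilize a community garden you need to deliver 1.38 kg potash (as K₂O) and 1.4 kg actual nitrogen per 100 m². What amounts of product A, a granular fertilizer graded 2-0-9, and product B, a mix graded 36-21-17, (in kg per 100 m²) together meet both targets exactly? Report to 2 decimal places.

Per-100 m² balance (a = product A, b = product B):
K₂O: 0.09·a + 0.17·b = 1.38
N: 0.02·a + 0.36·b = 1.4
Eliminate b: (row1) − 0.17/0.36·(row2) → 0.0805556·a = 0.718889, so a = 8.92414.
Then b = (1.4 − 0.02·8.92414) / 0.36 = 3.3931.

8.92 kg product A, 3.39 kg product B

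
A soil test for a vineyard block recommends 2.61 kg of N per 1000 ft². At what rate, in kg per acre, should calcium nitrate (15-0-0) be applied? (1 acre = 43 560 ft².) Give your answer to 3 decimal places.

757.944 kg of product per acre

Product per 1000 ft² = 2.61 / 15% = 17.4 kg.
Convert to per acre: 17.4 × 43.56 = 757.944 kg.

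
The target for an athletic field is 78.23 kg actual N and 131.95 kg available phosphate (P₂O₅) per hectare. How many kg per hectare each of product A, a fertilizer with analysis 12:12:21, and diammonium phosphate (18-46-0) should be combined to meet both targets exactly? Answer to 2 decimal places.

364.13 kg product A, 191.86 kg diammonium phosphate

Per-hectare balance (a = product A, b = diammonium phosphate):
N: 0.12·a + 0.18·b = 78.23
P₂O₅: 0.12·a + 0.46·b = 131.95
From row1: a = (78.23 − 0.18·b) / 0.12.
Into row2: 0.12·(78.23 − 0.18·b)/0.12 + 0.46·b = 131.95 → b = 191.857, a = 364.131.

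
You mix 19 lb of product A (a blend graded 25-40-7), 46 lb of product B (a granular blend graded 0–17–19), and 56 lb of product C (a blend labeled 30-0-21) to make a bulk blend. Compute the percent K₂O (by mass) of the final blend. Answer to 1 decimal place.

18.0% K₂O

Total mass = 19 + 46 + 56 = 121 lb.
K₂O mass = 7%×19 + 19%×46 + 21%×56 = 21.83 lb.
% K₂O = 21.83 / 121 = 18.0413%.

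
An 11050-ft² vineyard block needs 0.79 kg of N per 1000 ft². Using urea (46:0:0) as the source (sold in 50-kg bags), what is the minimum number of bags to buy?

1 bags

Product per 1000 ft² = 0.79 / 46% = 1.71739 kg.
Total product = 1.71739 × 11050 / 1000 = 18.9772 kg.
Bags = ⌈18.9772 / 50⌉ = 1.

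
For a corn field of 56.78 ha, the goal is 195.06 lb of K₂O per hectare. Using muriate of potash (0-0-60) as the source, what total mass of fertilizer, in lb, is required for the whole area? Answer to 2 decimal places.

18459.18 lb

Product per hectare = 195.06 / 60% = 325.1 lb.
Total product = 325.1 × 56.78 = 18459.178 lb.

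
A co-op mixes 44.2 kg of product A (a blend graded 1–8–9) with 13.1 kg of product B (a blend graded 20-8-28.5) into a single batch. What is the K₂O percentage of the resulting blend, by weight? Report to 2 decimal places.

13.46% K₂O

Total mass = 44.2 + 13.1 = 57.3 kg.
K₂O mass = 9%×44.2 + 28.5%×13.1 = 7.7115 kg.
% K₂O = 7.7115 / 57.3 = 13.4581%.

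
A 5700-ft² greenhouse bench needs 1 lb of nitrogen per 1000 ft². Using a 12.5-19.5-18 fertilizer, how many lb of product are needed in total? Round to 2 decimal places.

45.60 lb

Product per 1000 ft² = 1 / 12.5% = 8 lb.
Total product = 8 × 5700 / 1000 = 45.6 lb.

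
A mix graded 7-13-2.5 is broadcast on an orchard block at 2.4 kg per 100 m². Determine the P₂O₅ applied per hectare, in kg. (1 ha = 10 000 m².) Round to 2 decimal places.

31.20 kg P₂O₅ per hectare

P₂O₅ per 100 m² = 2.4 × 13% = 0.312 kg.
Convert to per hectare: 0.312 × 100 = 31.2 kg.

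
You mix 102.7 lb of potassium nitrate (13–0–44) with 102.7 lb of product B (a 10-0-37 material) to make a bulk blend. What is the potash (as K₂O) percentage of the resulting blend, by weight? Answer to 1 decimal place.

Total mass = 102.7 + 102.7 = 205.4 lb.
K₂O mass = 44%×102.7 + 37%×102.7 = 83.187 lb.
% K₂O = 83.187 / 205.4 = 40.5%.

40.5% K₂O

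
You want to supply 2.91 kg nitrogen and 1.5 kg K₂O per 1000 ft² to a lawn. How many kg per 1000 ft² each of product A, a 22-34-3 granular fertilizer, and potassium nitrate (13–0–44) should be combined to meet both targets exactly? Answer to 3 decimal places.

11.684 kg product A, 2.612 kg potassium nitrate

With a, b = kg per 1000 ft² of product A and potassium nitrate:
N: 0.22·a + 0.13·b = 2.91
K₂O: 0.03·a + 0.44·b = 1.5
Eliminate a: (row1) − 0.22/0.03·(row2) → -3.09667·b = -8.09, so b = 2.61249.
Back-substitute: a = (2.91 − 0.13·2.61249) / 0.22 = 11.6835.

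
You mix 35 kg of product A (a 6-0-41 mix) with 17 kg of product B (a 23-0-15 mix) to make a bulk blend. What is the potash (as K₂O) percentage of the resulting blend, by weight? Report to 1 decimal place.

32.5% K₂O

Total mass = 35 + 17 = 52 kg.
K₂O mass = 41%×35 + 15%×17 = 16.9 kg.
% K₂O = 16.9 / 52 = 32.5%.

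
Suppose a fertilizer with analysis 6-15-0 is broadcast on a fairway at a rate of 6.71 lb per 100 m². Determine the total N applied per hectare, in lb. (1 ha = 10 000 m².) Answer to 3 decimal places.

40.260 lb N per hectare

nitrogen per 100 m² = 6.71 × 6% = 0.4026 lb.
Convert to per hectare: 0.4026 × 100 = 40.26 lb.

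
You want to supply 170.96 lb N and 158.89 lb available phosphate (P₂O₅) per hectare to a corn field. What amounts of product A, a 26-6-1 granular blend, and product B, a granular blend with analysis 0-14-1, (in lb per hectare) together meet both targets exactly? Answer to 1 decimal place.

With a, b = lb per hectare of product A and product B:
N: 0.26·a + 0·b = 170.96
P₂O₅: 0.06·a + 0.14·b = 158.89
Eliminate b: (row1) − 0/0.14·(row2) → 0.26·a = 170.96, so a = 657.538.
Then b = (158.89 − 0.06·657.538) / 0.14 = 853.126.

657.5 lb product A, 853.1 lb product B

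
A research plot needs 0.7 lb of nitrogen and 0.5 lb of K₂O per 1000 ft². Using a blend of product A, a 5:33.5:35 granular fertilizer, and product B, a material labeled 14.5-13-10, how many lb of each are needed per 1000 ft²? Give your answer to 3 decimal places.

0.055 lb product A, 4.809 lb product B

Let a = lb of product A, b = lb of product B (per 1000 ft²).
N: 0.05·a + 0.145·b = 0.7
K₂O: 0.35·a + 0.1·b = 0.5
Eliminate b: (row1) − 0.145/0.1·(row2) → -0.4575·a = -0.025, so a = 0.0546448.
Then b = (0.5 − 0.35·0.0546448) / 0.1 = 4.80874.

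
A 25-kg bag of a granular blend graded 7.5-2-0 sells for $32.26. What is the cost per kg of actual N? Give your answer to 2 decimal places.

$17.21 per kg N

N in bag = 25 × 7.5% = 1.875 kg.
Cost per kg N = $32.26 / 1.875 = $17.2053.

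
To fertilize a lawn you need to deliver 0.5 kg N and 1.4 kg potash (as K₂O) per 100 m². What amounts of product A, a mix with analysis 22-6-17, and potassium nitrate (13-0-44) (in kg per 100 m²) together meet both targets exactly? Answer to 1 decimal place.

0.5 kg product A, 3.0 kg potassium nitrate

Per-100 m² balance (a = product A, b = potassium nitrate):
N: 0.22·a + 0.13·b = 0.5
K₂O: 0.17·a + 0.44·b = 1.4
From row1: a = (0.5 − 0.13·b) / 0.22.
Into row2: 0.17·(0.5 − 0.13·b)/0.22 + 0.44·b = 1.4 → b = 2.98527, a = 0.508701.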